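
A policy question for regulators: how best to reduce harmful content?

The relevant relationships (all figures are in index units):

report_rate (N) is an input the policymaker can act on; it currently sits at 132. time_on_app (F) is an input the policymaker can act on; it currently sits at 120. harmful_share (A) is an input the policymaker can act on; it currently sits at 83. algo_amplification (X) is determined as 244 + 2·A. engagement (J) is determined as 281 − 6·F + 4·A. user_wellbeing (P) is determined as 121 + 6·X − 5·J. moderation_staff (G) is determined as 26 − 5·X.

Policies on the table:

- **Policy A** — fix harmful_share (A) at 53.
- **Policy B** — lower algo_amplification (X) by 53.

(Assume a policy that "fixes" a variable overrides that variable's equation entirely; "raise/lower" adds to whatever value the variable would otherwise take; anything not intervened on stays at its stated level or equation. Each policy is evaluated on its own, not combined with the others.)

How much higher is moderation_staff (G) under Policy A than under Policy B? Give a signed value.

Policy A (A := 53):
  A = 53
  X = 244 + 2·53 = 350
  G = 26 − 5·350 = -1724
Policy B (X − 53):
  A = 83
  X = 244 + 2·83 (−53 from intervention) = 357
  G = 26 − 5·357 = -1759
G: -1724 − (-1759) = 35

35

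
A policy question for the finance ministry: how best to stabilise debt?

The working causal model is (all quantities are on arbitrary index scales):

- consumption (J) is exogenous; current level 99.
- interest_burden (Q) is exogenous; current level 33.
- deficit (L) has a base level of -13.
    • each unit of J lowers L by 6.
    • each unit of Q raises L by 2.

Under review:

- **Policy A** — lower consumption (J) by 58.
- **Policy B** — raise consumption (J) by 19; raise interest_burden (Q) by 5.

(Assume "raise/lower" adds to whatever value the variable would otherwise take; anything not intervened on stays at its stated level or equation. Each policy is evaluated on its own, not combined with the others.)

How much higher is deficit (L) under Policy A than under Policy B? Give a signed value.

452

Policy A (J − 58):
  J = 99 − 58 = 41
  Q = 33
  L = -13 − 6·41 + 2·33 = -193
Policy B (J + 19, Q + 5):
  J = 99 + 19 = 118
  Q = 33 + 5 = 38
  L = -13 − 6·118 + 2·38 = -645
L: -193 − (-645) = 452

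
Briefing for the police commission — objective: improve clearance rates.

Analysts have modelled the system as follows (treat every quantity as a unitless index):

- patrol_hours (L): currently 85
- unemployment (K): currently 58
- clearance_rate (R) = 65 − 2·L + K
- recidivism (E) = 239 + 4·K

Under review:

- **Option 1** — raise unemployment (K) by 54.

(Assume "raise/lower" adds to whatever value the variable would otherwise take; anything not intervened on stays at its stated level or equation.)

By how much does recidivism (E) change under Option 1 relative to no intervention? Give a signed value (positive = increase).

Baseline:
  K = 58
  E = 239 + 4·58 = 471
Option 1 (K + 54):
  K = 58 + 54 = 112
  E = 239 + 4·112 = 687
Change in E: 687 − 471 = 216

216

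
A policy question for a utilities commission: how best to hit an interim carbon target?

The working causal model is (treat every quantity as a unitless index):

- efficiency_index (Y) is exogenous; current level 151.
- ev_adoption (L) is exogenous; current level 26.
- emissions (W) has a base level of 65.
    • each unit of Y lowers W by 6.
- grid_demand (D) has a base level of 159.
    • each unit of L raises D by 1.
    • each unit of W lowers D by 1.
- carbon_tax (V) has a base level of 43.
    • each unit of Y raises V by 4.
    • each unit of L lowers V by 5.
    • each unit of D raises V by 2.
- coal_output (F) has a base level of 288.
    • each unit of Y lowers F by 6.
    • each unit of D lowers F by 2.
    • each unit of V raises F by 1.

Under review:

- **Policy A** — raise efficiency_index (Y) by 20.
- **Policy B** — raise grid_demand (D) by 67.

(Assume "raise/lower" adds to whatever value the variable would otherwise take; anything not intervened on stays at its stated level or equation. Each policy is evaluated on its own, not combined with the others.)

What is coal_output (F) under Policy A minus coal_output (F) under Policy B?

-40

Policy A (Y + 20):
  Y = 151 + 20 = 171
  L = 26
  W = 65 − 6·171 = -961
  D = 159 + 26 − (-961) = 1146
  V = 43 + 4·171 − 5·26 + 2·1146 = 2889
  F = 288 − 6·171 − 2·1146 + 2889 = -141
Policy B (D + 67):
  Y = 151
  L = 26
  W = 65 − 6·151 = -841
  D = 159 + 26 − (-841) (+67 from intervention) = 1093
  V = 43 + 4·151 − 5·26 + 2·1093 = 2703
  F = 288 − 6·151 − 2·1093 + 2703 = -101
F: -141 − (-101) = -40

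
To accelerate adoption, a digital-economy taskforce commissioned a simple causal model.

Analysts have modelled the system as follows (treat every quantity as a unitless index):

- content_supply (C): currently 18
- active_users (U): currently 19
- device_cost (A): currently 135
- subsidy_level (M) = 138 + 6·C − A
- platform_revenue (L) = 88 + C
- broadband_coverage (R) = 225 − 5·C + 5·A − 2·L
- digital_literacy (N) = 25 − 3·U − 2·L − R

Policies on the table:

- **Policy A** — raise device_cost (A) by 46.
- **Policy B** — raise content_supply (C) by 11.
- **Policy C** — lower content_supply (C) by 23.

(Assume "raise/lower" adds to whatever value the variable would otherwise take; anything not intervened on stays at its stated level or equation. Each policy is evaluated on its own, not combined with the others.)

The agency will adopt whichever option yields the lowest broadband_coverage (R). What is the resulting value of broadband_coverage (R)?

521

Policy A (A + 46):
  C = 18
  A = 135 + 46 = 181
  L = 88 + 18 = 106
  R = 225 − 5·18 + 5·181 − 2·106 = 828
Policy B (C + 11):
  C = 18 + 11 = 29
  A = 135
  L = 88 + 29 = 117
  R = 225 − 5·29 + 5·135 − 2·117 = 521
Policy C (C − 23):
  C = 18 − 23 = -5
  A = 135
  L = 88 + (-5) = 83
  R = 225 − 5·(-5) + 5·135 − 2·83 = 759
Comparing — Policy A: R=828, Policy B: R=521, Policy C: R=759. Lowest is 521 (Policy B).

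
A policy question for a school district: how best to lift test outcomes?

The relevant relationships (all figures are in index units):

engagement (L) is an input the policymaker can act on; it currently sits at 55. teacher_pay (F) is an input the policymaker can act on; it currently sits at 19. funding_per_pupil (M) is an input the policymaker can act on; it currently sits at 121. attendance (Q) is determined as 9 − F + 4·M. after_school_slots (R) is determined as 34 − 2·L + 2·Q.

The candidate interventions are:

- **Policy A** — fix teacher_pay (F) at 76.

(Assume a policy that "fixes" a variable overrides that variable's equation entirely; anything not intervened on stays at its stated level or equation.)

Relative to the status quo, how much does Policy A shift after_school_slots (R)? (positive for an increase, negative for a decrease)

-114

Baseline:
  L = 55
  F = 19
  M = 121
  Q = 9 − 19 + 4·121 = 474
  R = 34 − 2·55 + 2·474 = 872
Policy A (F := 76):
  L = 55
  F = 76
  M = 121
  Q = 9 − 76 + 4·121 = 417
  R = 34 − 2·55 + 2·417 = 758
Change in R: 758 − 872 = -114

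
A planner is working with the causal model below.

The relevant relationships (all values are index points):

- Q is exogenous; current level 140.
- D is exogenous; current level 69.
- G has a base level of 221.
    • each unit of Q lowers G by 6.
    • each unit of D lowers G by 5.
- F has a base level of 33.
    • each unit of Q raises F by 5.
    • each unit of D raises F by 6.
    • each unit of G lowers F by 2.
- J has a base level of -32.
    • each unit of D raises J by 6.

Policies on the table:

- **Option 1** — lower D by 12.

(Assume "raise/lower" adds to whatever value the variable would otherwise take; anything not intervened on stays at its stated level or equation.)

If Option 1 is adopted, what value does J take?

310

Option 1 (D − 12):
  D = 69 − 12 = 57
  J = -32 + 6·57 = 310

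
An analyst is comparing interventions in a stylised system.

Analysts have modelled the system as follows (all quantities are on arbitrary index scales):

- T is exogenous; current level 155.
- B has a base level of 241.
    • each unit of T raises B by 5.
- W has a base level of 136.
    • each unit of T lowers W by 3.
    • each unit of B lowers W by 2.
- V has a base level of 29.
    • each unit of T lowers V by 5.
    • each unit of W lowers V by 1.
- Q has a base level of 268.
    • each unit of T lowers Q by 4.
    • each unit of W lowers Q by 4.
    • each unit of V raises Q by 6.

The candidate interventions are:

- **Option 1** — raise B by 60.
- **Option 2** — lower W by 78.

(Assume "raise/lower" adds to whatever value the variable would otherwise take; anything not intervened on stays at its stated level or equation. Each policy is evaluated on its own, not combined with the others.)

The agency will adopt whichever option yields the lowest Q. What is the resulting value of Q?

19562

Option 1 (B + 60):
  T = 155
  B = 241 + 5·155 (+60 from intervention) = 1076
  W = 136 − 3·155 − 2·1076 = -2481
  V = 29 − 5·155 − (-2481) = 1735
  Q = 268 − 4·155 − 4·(-2481) + 6·1735 = 19982
Option 2 (W − 78):
  T = 155
  B = 241 + 5·155 = 1016
  W = 136 − 3·155 − 2·1016 (−78 from intervention) = -2439
  V = 29 − 5·155 − (-2439) = 1693
  Q = 268 − 4·155 − 4·(-2439) + 6·1693 = 19562
Comparing — Option 1: Q=19982, Option 2: Q=19562. Lowest is 19562 (Option 2).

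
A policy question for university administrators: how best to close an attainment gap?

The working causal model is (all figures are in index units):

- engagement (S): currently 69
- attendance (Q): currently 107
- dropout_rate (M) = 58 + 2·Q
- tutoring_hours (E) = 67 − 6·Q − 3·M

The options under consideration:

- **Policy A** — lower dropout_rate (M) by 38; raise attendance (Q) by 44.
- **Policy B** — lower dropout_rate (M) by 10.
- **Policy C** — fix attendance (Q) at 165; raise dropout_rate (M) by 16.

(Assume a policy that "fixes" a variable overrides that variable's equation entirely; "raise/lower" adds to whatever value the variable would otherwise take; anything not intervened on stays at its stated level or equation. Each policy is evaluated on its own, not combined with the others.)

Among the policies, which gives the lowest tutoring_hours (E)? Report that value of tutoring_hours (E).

Policy A (M − 38, Q + 44):
  Q = 107 + 44 = 151
  M = 58 + 2·151 (−38 from intervention) = 322
  E = 67 − 6·151 − 3·322 = -1805
Policy B (M − 10):
  Q = 107
  M = 58 + 2·107 (−10 from intervention) = 262
  E = 67 − 6·107 − 3·262 = -1361
Policy C (Q := 165, M + 16):
  Q = 165
  M = 58 + 2·165 (+16 from intervention) = 404
  E = 67 − 6·165 − 3·404 = -2135
Comparing — Policy A: E=-1805, Policy B: E=-1361, Policy C: E=-2135. Lowest is -2135 (Policy C).

-2135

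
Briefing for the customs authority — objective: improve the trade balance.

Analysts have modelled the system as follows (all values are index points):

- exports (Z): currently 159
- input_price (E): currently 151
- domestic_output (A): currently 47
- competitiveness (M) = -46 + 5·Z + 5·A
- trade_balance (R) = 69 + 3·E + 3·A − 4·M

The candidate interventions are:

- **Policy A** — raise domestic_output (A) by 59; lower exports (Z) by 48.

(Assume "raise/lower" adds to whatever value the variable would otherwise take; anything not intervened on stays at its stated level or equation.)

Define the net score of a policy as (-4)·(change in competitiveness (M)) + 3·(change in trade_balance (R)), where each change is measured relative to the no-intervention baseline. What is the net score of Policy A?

Baseline:
  Z = 159
  E = 151
  A = 47
  M = -46 + 5·159 + 5·47 = 984
  R = 69 + 3·151 + 3·47 − 4·984 = -3273
Policy A (A + 59, Z − 48):
  Z = 159 − 48 = 111
  E = 151
  A = 47 + 59 = 106
  M = -46 + 5·111 + 5·106 = 1039
  R = 69 + 3·151 + 3·106 − 4·1039 = -3316
ΔM = 1039 − 984 = 55; ΔR = -3316 − (-3273) = -43
Score = (-4)·55 + 3·(-43) = -349

-349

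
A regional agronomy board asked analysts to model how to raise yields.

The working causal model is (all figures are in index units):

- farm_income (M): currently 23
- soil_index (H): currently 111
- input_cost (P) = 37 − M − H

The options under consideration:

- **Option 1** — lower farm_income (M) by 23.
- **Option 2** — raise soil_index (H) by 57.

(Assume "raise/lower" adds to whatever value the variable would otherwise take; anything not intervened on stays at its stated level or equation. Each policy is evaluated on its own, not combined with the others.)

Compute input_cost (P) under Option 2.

Option 2 (H + 57):
  M = 23
  H = 111 + 57 = 168
  P = 37 − 23 − 168 = -154

-154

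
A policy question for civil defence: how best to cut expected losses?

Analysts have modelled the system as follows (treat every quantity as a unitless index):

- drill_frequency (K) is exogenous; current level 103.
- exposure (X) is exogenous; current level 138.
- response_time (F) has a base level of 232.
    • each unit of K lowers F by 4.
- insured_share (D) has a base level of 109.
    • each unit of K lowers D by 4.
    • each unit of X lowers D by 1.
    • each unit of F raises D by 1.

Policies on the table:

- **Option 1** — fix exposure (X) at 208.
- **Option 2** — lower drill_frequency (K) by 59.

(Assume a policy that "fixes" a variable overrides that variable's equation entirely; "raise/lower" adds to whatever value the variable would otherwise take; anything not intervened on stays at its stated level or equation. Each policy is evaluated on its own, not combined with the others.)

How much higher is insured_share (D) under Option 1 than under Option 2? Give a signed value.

Option 1 (X := 208):
  K = 103
  X = 208
  F = 232 − 4·103 = -180
  D = 109 − 4·103 − 208 + (-180) = -691
Option 2 (K − 59):
  K = 103 − 59 = 44
  X = 138
  F = 232 − 4·44 = 56
  D = 109 − 4·44 − 138 + 56 = -149
D: -691 − (-149) = -542

-542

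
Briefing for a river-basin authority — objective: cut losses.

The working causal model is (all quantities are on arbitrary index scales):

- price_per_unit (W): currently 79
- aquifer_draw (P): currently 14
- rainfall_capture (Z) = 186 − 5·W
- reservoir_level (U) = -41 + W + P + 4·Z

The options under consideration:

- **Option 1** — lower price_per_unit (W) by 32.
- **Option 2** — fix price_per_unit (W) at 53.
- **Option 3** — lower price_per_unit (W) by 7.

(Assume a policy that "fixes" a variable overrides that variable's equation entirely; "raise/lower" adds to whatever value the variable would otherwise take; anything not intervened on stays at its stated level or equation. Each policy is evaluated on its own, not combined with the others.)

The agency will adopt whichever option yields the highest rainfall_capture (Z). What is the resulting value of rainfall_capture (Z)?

-49

Option 1 (W − 32):
  W = 79 − 32 = 47
  Z = 186 − 5·47 = -49
Option 2 (W := 53):
  W = 53
  Z = 186 − 5·53 = -79
Option 3 (W − 7):
  W = 79 − 7 = 72
  Z = 186 − 5·72 = -174
Comparing — Option 1: Z=-49, Option 2: Z=-79, Option 3: Z=-174. Highest is -49 (Option 1).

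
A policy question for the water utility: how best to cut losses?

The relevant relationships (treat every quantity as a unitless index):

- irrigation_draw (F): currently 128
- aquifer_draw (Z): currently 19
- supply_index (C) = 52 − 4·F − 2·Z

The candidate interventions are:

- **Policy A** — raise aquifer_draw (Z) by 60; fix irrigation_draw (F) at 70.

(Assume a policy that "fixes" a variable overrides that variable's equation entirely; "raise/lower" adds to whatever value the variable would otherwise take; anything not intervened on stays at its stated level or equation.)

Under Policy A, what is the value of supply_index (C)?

Policy A (Z + 60, F := 70):
  F = 70
  Z = 19 + 60 = 79
  C = 52 − 4·70 − 2·79 = -386

-386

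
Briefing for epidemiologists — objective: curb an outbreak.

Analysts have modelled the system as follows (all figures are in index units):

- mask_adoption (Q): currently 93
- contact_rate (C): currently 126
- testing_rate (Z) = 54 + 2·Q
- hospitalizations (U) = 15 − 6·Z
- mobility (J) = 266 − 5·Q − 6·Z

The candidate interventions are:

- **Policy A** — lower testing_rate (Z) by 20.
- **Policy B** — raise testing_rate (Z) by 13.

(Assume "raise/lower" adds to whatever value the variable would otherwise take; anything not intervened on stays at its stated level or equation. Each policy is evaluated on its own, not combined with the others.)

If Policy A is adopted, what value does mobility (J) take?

-1519

Policy A (Z − 20):
  Q = 93
  Z = 54 + 2·93 (−20 from intervention) = 220
  J = 266 − 5·93 − 6·220 = -1519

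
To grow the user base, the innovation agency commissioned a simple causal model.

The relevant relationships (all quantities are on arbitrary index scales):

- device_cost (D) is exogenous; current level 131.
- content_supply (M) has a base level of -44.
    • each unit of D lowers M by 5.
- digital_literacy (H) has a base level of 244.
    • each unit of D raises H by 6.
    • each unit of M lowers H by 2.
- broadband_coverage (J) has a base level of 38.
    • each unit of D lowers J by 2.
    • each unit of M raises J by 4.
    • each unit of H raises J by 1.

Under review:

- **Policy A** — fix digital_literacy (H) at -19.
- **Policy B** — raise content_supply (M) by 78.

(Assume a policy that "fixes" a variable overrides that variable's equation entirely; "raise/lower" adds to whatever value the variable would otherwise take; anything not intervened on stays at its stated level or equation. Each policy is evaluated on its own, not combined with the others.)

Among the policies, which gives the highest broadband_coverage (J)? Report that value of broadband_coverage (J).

-436

Policy A (H := -19):
  D = 131
  M = -44 − 5·131 = -699
  H = -19
  J = 38 − 2·131 + 4·(-699) + (-19) = -3039
Policy B (M + 78):
  D = 131
  M = -44 − 5·131 (+78 from intervention) = -621
  H = 244 + 6·131 − 2·(-621) = 2272
  J = 38 − 2·131 + 4·(-621) + 2272 = -436
Comparing — Policy A: J=-3039, Policy B: J=-436. Highest is -436 (Policy B).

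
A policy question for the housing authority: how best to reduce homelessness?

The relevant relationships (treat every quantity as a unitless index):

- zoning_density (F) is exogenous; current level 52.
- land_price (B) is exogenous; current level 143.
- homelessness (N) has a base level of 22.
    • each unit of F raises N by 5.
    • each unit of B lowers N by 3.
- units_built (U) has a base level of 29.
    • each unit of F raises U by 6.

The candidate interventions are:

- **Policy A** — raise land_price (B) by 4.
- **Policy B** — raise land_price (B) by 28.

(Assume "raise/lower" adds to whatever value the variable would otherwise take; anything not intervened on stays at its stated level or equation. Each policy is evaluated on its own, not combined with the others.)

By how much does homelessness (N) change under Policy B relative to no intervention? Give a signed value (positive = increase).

-84

Baseline:
  F = 52
  B = 143
  N = 22 + 5·52 − 3·143 = -147
Policy B (B + 28):
  F = 52
  B = 143 + 28 = 171
  N = 22 + 5·52 − 3·171 = -231
Change in N: -231 − (-147) = -84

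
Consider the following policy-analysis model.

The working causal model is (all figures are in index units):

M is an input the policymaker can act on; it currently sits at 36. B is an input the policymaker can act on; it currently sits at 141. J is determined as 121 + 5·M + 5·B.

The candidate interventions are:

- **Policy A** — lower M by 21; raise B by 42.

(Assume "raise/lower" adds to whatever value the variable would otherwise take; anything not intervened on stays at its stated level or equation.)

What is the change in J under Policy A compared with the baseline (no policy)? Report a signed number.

105

Baseline:
  M = 36
  B = 141
  J = 121 + 5·36 + 5·141 = 1006
Policy A (M − 21, B + 42):
  M = 36 − 21 = 15
  B = 141 + 42 = 183
  J = 121 + 5·15 + 5·183 = 1111
Change in J: 1111 − 1006 = 105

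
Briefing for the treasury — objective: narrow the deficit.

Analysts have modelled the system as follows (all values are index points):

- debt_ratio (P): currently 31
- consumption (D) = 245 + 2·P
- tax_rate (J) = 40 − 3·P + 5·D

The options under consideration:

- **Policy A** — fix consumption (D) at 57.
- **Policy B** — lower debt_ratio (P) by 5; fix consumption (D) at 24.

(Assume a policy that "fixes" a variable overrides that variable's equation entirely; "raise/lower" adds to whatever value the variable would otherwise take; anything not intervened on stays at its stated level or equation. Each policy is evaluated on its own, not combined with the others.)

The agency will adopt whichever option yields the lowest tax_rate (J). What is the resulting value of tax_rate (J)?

Policy A (D := 57):
  P = 31
  D = 57
  J = 40 − 3·31 + 5·57 = 232
Policy B (P − 5, D := 24):
  P = 31 − 5 = 26
  D = 24
  J = 40 − 3·26 + 5·24 = 82
Comparing — Policy A: J=232, Policy B: J=82. Lowest is 82 (Policy B).

82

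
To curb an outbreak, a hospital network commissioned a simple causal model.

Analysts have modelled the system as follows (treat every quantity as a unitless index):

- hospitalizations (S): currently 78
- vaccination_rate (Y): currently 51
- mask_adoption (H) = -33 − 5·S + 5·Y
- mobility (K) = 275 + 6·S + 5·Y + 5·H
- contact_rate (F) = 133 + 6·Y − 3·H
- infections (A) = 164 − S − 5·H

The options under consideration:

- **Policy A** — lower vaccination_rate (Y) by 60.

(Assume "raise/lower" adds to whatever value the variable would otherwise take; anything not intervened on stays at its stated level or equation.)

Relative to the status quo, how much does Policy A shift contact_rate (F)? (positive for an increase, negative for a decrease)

540

Baseline:
  S = 78
  Y = 51
  H = -33 − 5·78 + 5·51 = -168
  F = 133 + 6·51 − 3·(-168) = 943
Policy A (Y − 60):
  S = 78
  Y = 51 − 60 = -9
  H = -33 − 5·78 + 5·(-9) = -468
  F = 133 + 6·(-9) − 3·(-468) = 1483
Change in F: 1483 − 943 = 540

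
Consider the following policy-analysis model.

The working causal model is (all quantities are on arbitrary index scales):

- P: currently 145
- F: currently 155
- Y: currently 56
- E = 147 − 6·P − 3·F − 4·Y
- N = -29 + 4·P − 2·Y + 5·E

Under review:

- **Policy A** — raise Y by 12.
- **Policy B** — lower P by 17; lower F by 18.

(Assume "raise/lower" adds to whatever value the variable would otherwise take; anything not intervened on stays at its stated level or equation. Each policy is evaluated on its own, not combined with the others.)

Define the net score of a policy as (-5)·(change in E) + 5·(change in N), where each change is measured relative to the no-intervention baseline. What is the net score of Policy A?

-1080

Baseline:
  P = 145
  F = 155
  Y = 56
  E = 147 − 6·145 − 3·155 − 4·56 = -1412
  N = -29 + 4·145 − 2·56 + 5·(-1412) = -6621
Policy A (Y + 12):
  P = 145
  F = 155
  Y = 56 + 12 = 68
  E = 147 − 6·145 − 3·155 − 4·68 = -1460
  N = -29 + 4·145 − 2·68 + 5·(-1460) = -6885
ΔE = -1460 − (-1412) = -48; ΔN = -6885 − (-6621) = -264
Score = (-5)·(-48) + 5·(-264) = -1080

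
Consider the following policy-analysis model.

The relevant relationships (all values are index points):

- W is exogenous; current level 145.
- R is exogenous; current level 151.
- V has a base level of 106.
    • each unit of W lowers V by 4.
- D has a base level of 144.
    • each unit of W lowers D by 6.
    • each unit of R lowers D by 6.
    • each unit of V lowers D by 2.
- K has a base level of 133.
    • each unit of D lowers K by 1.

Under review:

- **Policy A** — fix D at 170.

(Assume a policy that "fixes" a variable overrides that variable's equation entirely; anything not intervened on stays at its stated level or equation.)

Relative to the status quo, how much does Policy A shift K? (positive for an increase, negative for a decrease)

-854

Baseline:
  W = 145
  R = 151
  V = 106 − 4·145 = -474
  D = 144 − 6·145 − 6·151 − 2·(-474) = -684
  K = 133 − (-684) = 817
Policy A (D := 170):
  W = 145
  R = 151
  V = 106 − 4·145 = -474
  D = 170
  K = 133 − 170 = -37
Change in K: -37 − 817 = -854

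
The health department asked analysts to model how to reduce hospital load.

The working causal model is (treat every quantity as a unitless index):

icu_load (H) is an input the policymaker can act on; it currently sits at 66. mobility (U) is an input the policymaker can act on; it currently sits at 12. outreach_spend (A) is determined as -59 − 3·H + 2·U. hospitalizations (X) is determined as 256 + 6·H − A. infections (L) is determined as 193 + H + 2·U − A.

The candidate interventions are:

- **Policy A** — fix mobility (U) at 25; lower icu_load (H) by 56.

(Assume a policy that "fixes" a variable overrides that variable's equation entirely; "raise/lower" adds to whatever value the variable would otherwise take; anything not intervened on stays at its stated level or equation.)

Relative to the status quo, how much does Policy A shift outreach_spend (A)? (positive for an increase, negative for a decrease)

194

Baseline:
  H = 66
  U = 12
  A = -59 − 3·66 + 2·12 = -233
Policy A (U := 25, H − 56):
  H = 66 − 56 = 10
  U = 25
  A = -59 − 3·10 + 2·25 = -39
Change in A: -39 − (-233) = 194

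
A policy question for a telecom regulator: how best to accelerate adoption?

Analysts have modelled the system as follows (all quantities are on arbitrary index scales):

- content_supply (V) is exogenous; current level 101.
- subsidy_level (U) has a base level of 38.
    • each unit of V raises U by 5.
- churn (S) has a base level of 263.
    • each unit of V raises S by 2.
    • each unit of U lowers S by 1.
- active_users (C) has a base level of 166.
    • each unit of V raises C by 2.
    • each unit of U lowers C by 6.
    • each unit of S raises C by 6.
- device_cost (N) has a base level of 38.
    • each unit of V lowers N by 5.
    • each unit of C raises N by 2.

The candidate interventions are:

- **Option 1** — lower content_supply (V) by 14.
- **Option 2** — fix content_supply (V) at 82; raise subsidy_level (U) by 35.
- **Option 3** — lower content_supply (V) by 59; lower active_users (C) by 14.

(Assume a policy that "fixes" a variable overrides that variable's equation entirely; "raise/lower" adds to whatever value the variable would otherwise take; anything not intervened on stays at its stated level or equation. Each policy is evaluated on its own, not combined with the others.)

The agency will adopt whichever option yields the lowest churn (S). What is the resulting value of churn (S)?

-56

Option 1 (V − 14):
  V = 101 − 14 = 87
  U = 38 + 5·87 = 473
  S = 263 + 2·87 − 473 = -36
Option 2 (V := 82, U + 35):
  V = 82
  U = 38 + 5·82 (+35 from intervention) = 483
  S = 263 + 2·82 − 483 = -56
Option 3 (V − 59, C − 14):
  V = 101 − 59 = 42
  U = 38 + 5·42 = 248
  S = 263 + 2·42 − 248 = 99
Comparing — Option 1: S=-36, Option 2: S=-56, Option 3: S=99. Lowest is -56 (Option 2).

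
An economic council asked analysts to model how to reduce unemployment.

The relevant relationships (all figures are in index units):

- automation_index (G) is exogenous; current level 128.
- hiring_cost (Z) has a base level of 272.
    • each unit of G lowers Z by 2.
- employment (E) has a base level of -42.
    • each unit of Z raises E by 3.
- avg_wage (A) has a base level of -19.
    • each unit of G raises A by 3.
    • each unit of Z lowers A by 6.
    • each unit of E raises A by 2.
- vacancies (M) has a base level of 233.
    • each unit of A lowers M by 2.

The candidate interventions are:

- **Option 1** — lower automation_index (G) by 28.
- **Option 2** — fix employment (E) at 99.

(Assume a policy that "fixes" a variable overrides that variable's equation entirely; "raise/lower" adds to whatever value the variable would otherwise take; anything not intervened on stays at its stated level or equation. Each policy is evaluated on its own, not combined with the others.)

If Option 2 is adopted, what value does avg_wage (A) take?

Option 2 (E := 99):
  G = 128
  Z = 272 − 2·128 = 16
  E = 99
  A = -19 + 3·128 − 6·16 + 2·99 = 467

467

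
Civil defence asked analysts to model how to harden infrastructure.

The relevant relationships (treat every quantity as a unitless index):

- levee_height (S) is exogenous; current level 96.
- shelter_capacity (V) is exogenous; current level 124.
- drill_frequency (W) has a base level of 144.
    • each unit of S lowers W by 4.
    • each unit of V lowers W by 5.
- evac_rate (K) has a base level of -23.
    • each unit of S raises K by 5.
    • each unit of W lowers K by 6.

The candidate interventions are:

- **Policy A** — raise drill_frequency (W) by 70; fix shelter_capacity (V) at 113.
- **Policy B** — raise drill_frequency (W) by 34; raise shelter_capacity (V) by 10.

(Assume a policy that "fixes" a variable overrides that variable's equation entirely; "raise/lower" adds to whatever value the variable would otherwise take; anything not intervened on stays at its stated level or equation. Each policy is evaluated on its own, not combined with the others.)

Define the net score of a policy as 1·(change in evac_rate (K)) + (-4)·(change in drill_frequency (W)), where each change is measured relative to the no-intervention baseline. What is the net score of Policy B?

Baseline:
  S = 96
  V = 124
  W = 144 − 4·96 − 5·124 = -860
  K = -23 + 5·96 − 6·(-860) = 5617
Policy B (W + 34, V + 10):
  S = 96
  V = 124 + 10 = 134
  W = 144 − 4·96 − 5·134 (+34 from intervention) = -876
  K = -23 + 5·96 − 6·(-876) = 5713
ΔK = 5713 − 5617 = 96; ΔW = -876 − (-860) = -16
Score = 1·96 + (-4)·(-16) = 160

160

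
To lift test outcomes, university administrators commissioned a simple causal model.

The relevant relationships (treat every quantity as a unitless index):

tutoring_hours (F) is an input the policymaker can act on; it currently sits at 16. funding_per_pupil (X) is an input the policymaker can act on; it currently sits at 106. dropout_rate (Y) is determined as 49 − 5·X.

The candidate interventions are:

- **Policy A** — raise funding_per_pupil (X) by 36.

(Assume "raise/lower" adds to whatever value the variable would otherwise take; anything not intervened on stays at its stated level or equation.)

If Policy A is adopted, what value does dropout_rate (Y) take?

Policy A (X + 36):
  X = 106 + 36 = 142
  Y = 49 − 5·142 = -661

-661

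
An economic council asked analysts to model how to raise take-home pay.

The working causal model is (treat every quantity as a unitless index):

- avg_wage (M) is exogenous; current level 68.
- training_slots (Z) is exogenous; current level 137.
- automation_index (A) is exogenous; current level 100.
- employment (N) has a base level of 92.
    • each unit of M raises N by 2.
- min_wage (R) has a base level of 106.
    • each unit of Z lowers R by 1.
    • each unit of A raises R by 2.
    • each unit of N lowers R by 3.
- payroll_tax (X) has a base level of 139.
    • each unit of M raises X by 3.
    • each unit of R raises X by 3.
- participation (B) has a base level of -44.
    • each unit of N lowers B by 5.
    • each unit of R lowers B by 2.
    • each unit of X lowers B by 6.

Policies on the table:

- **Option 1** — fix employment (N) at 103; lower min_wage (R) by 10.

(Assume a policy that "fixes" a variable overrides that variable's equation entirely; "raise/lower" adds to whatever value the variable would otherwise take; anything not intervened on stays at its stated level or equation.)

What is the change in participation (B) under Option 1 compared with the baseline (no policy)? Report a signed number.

-6675

Baseline:
  M = 68
  Z = 137
  A = 100
  N = 92 + 2·68 = 228
  R = 106 − 137 + 2·100 − 3·228 = -515
  X = 139 + 3·68 + 3·(-515) = -1202
  B = -44 − 5·228 − 2·(-515) − 6·(-1202) = 7058
Option 1 (N := 103, R − 10):
  M = 68
  Z = 137
  A = 100
  N = 103
  R = 106 − 137 + 2·100 − 3·103 (−10 from intervention) = -150
  X = 139 + 3·68 + 3·(-150) = -107
  B = -44 − 5·103 − 2·(-150) − 6·(-107) = 383
Change in B: 383 − 7058 = -6675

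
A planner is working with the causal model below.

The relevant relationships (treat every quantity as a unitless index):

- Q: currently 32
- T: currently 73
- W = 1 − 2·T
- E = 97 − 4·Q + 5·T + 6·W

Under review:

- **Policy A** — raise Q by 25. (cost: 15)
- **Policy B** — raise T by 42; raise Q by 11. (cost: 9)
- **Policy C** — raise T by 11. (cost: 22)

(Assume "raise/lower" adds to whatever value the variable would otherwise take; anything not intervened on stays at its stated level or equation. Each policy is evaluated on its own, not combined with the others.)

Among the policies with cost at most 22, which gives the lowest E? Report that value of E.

Policy A (Q + 25):
  Q = 32 + 25 = 57
  T = 73
  W = 1 − 2·73 = -145
  E = 97 − 4·57 + 5·73 + 6·(-145) = -636
Policy B (T + 42, Q + 11):
  Q = 32 + 11 = 43
  T = 73 + 42 = 115
  W = 1 − 2·115 = -229
  E = 97 − 4·43 + 5·115 + 6·(-229) = -874
Policy C (T + 11):
  Q = 32
  T = 73 + 11 = 84
  W = 1 − 2·84 = -167
  E = 97 − 4·32 + 5·84 + 6·(-167) = -613
Comparing — Policy A: E=-636, Policy B: E=-874, Policy C: E=-613. Lowest is -874 (Policy B).

-874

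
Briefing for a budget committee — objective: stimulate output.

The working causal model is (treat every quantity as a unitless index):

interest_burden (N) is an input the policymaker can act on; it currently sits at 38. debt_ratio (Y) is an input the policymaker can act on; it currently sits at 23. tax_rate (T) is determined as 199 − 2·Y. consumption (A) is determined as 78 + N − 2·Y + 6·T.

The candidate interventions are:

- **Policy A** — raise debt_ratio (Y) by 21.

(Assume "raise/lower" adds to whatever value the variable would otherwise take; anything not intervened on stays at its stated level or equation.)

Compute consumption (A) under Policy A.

694

Policy A (Y + 21):
  N = 38
  Y = 23 + 21 = 44
  T = 199 − 2·44 = 111
  A = 78 + 38 − 2·44 + 6·111 = 694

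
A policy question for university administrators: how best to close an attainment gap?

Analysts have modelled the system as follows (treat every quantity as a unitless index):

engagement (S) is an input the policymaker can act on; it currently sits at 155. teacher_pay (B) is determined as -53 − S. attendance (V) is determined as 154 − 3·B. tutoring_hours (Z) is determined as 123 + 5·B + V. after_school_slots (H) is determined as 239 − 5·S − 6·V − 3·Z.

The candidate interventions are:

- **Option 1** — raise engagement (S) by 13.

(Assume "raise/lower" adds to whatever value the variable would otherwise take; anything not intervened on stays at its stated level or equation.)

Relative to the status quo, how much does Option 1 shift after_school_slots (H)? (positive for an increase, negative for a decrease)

-221

Baseline:
  S = 155
  B = -53 − 155 = -208
  V = 154 − 3·(-208) = 778
  Z = 123 + 5·(-208) + 778 = -139
  H = 239 − 5·155 − 6·778 − 3·(-139) = -4787
Option 1 (S + 13):
  S = 155 + 13 = 168
  B = -53 − 168 = -221
  V = 154 − 3·(-221) = 817
  Z = 123 + 5·(-221) + 817 = -165
  H = 239 − 5·168 − 6·817 − 3·(-165) = -5008
Change in H: -5008 − (-4787) = -221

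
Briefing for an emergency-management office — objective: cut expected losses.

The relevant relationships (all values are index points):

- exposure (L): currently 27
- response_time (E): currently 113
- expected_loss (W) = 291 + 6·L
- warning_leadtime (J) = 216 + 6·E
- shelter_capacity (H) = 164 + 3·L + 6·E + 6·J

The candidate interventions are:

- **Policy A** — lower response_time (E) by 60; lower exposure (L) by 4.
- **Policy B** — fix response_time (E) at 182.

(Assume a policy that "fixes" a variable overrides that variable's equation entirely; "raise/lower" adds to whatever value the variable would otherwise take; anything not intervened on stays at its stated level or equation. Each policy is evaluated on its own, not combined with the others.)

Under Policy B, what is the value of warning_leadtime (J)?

Policy B (E := 182):
  E = 182
  J = 216 + 6·182 = 1308

1308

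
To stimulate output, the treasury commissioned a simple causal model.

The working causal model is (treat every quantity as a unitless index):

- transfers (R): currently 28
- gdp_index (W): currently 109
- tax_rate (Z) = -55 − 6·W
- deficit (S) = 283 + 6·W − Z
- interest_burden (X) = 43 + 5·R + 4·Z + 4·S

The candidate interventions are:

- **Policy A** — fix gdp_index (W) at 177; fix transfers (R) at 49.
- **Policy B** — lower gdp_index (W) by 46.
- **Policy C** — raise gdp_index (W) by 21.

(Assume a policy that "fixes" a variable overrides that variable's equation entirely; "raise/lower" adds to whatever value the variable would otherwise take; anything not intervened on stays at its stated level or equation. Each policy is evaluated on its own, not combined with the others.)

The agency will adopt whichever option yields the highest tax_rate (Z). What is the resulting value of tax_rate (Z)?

Policy A (W := 177, R := 49):
  W = 177
  Z = -55 − 6·177 = -1117
Policy B (W − 46):
  W = 109 − 46 = 63
  Z = -55 − 6·63 = -433
Policy C (W + 21):
  W = 109 + 21 = 130
  Z = -55 − 6·130 = -835
Comparing — Policy A: Z=-1117, Policy B: Z=-433, Policy C: Z=-835. Highest is -433 (Policy B).

-433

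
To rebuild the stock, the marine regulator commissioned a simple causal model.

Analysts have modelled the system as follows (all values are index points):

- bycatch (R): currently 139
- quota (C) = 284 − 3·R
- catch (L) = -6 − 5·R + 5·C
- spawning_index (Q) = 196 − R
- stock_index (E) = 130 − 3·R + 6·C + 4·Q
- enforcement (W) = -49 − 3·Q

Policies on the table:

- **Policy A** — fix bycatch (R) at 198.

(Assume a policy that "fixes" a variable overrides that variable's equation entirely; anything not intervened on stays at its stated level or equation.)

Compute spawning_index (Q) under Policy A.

-2

Policy A (R := 198):
  R = 198
  Q = 196 − 198 = -2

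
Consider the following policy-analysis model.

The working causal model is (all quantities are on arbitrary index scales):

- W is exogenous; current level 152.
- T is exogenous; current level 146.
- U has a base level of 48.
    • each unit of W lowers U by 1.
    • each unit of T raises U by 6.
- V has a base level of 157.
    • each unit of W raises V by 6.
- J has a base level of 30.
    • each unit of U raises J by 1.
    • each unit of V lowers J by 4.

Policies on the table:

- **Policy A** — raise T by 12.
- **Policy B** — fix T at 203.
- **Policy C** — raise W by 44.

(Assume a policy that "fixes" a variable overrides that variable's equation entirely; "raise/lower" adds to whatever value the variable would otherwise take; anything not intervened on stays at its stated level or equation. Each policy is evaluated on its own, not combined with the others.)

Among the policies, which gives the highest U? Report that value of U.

Policy A (T + 12):
  W = 152
  T = 146 + 12 = 158
  U = 48 − 152 + 6·158 = 844
Policy B (T := 203):
  W = 152
  T = 203
  U = 48 − 152 + 6·203 = 1114
Policy C (W + 44):
  W = 152 + 44 = 196
  T = 146
  U = 48 − 196 + 6·146 = 728
Comparing — Policy A: U=844, Policy B: U=1114, Policy C: U=728. Highest is 1114 (Policy B).

1114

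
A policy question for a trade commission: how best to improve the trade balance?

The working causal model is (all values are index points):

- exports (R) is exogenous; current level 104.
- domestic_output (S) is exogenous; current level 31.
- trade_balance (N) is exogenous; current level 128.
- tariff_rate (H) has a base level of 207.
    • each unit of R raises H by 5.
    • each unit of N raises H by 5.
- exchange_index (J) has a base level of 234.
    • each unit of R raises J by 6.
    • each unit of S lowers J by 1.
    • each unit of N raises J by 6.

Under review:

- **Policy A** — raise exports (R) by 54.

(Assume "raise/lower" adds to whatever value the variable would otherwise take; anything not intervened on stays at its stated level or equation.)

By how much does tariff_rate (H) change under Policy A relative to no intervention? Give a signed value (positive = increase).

Baseline:
  R = 104
  N = 128
  H = 207 + 5·104 + 5·128 = 1367
Policy A (R + 54):
  R = 104 + 54 = 158
  N = 128
  H = 207 + 5·158 + 5·128 = 1637
Change in H: 1637 − 1367 = 270

270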